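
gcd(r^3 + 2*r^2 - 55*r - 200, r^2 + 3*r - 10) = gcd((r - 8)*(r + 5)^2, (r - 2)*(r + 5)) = r + 5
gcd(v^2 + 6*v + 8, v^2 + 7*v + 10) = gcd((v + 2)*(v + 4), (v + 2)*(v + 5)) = v + 2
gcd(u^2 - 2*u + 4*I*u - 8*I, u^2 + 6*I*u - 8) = u + 4*I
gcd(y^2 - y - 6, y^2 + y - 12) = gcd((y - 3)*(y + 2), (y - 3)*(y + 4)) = y - 3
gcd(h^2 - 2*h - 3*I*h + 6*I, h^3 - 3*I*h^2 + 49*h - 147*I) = h - 3*I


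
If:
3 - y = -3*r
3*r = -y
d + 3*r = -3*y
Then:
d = -3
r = -1/2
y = 3/2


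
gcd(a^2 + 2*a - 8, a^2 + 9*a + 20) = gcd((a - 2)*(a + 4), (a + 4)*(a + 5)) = a + 4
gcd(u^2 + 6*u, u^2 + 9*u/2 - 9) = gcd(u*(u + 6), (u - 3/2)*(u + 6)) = u + 6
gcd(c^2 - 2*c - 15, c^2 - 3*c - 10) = c - 5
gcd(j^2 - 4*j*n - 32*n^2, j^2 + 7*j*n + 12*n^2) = j + 4*n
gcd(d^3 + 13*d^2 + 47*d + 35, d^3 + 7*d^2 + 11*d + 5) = d^2 + 6*d + 5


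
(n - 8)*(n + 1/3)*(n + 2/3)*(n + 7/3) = n^4 - 14*n^3/3 - 217*n^2/9 - 538*n/27 - 112/27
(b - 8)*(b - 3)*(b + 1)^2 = b^4 - 9*b^3 + 3*b^2 + 37*b + 24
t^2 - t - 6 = (t - 3)*(t + 2)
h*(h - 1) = h^2 - h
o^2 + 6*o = o*(o + 6)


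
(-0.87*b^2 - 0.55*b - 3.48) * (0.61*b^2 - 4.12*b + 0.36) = -0.5307*b^4 + 3.2489*b^3 - 0.169999999999999*b^2 + 14.1396*b - 1.2528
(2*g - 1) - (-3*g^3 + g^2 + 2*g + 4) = 3*g^3 - g^2 - 5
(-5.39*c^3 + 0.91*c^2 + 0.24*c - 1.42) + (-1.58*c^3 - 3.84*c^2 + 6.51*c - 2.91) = -6.97*c^3 - 2.93*c^2 + 6.75*c - 4.33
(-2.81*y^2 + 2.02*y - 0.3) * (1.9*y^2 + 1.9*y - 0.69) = -5.339*y^4 - 1.501*y^3 + 5.2069*y^2 - 1.9638*y + 0.207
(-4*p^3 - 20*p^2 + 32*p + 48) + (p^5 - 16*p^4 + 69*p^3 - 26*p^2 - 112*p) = p^5 - 16*p^4 + 65*p^3 - 46*p^2 - 80*p + 48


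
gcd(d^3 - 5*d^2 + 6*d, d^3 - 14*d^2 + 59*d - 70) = d - 2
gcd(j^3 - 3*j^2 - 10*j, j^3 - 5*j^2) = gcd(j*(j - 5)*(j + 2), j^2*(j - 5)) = j^2 - 5*j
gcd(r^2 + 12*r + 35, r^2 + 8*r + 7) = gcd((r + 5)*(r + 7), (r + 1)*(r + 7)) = r + 7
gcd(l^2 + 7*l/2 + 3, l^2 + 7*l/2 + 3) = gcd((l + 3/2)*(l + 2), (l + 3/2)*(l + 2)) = l^2 + 7*l/2 + 3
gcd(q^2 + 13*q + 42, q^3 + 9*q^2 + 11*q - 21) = q + 7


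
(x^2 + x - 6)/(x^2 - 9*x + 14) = (x + 3)/(x - 7)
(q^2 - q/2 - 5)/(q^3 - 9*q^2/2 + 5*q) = (q + 2)/(q*(q - 2))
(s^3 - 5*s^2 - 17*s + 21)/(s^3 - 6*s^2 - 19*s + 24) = (s - 7)/(s - 8)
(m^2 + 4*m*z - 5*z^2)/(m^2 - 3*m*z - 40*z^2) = (-m + z)/(-m + 8*z)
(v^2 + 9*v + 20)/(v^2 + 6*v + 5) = (v + 4)/(v + 1)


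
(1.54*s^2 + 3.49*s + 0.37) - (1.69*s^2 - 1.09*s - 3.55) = -0.15*s^2 + 4.58*s + 3.92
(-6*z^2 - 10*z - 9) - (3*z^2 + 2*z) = -9*z^2 - 12*z - 9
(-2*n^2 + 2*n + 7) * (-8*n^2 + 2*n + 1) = 16*n^4 - 20*n^3 - 54*n^2 + 16*n + 7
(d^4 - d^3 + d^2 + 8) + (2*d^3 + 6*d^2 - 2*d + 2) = d^4 + d^3 + 7*d^2 - 2*d + 10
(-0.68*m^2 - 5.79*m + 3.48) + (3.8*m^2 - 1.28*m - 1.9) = 3.12*m^2 - 7.07*m + 1.58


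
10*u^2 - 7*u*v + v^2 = (-5*u + v)*(-2*u + v)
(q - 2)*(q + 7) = q^2 + 5*q - 14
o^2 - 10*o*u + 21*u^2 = (o - 7*u)*(o - 3*u)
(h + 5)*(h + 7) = h^2 + 12*h + 35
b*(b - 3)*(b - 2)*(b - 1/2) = b^4 - 11*b^3/2 + 17*b^2/2 - 3*b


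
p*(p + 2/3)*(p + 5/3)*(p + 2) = p^4 + 13*p^3/3 + 52*p^2/9 + 20*p/9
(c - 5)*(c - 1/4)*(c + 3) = c^3 - 9*c^2/4 - 29*c/2 + 15/4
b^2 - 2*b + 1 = (b - 1)^2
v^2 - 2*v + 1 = (v - 1)^2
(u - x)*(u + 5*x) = u^2 + 4*u*x - 5*x^2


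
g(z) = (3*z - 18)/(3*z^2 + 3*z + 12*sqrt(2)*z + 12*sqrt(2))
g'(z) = (3*z - 18)*(-6*z - 12*sqrt(2) - 3)/(3*z^2 + 3*z + 12*sqrt(2)*z + 12*sqrt(2))^2 + 3/(3*z^2 + 3*z + 12*sqrt(2)*z + 12*sqrt(2))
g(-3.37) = 1.73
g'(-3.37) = -0.21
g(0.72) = -0.48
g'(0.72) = 0.45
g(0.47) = -0.61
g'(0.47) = 0.63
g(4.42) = -0.03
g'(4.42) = 0.03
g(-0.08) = -1.19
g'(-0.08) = 1.70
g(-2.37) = 1.86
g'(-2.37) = 0.57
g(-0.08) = -1.19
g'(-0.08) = 1.70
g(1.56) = -0.24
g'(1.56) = 0.18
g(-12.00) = -0.26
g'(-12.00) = -0.05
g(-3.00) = 1.69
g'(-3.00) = 0.02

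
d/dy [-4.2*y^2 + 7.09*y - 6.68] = 7.09 - 8.4*y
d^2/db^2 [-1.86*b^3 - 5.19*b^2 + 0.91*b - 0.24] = -11.16*b - 10.38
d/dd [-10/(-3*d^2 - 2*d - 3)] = 20*(-3*d - 1)/(3*d^2 + 2*d + 3)^2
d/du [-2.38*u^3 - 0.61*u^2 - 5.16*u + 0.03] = -7.14*u^2 - 1.22*u - 5.16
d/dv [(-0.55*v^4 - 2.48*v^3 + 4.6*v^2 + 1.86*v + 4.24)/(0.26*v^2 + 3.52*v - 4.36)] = (-0.286*v^5 - 6.4528*v^4 - 7.8672*v^3 + 48.1468*v^2 - 42.3168*v - 23.0344)/(0.0676*v^4 + 1.8304*v^3 + 10.1232*v^2 - 30.6944*v + 19.0096)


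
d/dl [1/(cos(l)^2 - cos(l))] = (-sin(l)/cos(l)^2 + 2*tan(l))/(cos(l) - 1)^2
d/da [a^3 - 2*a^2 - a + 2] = 3*a^2 - 4*a - 1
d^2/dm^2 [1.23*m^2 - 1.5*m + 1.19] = 2.46000000000000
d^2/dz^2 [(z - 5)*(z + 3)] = 2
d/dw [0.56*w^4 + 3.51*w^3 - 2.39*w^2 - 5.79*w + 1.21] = 2.24*w^3 + 10.53*w^2 - 4.78*w - 5.79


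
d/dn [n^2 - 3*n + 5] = 2*n - 3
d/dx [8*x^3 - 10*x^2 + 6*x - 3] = 24*x^2 - 20*x + 6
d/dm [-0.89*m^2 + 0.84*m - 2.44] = 0.84 - 1.78*m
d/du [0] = 0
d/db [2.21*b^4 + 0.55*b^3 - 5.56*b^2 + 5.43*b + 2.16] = 8.84*b^3 + 1.65*b^2 - 11.12*b + 5.43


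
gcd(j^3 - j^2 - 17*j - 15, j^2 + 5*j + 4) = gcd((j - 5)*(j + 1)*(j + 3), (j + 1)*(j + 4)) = j + 1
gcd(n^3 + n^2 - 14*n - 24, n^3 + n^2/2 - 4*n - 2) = n + 2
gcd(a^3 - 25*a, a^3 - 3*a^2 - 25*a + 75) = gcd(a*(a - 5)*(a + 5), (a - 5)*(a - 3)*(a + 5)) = a^2 - 25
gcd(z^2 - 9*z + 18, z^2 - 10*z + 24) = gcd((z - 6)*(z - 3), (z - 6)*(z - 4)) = z - 6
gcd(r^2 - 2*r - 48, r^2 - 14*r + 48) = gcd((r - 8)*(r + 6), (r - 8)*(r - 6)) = r - 8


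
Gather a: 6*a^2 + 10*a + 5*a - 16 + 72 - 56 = 6*a^2 + 15*a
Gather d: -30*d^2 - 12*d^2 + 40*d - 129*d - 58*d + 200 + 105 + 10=-42*d^2 - 147*d + 315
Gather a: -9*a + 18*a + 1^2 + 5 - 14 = 9*a - 8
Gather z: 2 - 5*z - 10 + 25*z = 20*z - 8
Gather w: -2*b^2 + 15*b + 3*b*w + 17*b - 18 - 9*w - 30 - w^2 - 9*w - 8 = -2*b^2 + 32*b - w^2 + w*(3*b - 18) - 56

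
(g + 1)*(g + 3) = g^2 + 4*g + 3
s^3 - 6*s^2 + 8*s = s*(s - 4)*(s - 2)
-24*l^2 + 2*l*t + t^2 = (-4*l + t)*(6*l + t)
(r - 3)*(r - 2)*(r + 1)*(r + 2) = r^4 - 2*r^3 - 7*r^2 + 8*r + 12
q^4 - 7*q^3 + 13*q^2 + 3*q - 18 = (q - 3)^2*(q - 2)*(q + 1)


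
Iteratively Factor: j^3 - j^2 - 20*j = (j - 5)*(j^2 + 4*j) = j*(j - 5)*(j + 4)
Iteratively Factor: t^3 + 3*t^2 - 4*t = (t - 1)*(t^2 + 4*t) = t*(t - 1)*(t + 4)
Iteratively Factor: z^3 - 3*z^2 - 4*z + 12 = (z - 3)*(z^2 - 4) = (z - 3)*(z - 2)*(z + 2)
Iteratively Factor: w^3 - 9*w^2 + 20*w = (w - 5)*(w^2 - 4*w) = w*(w - 5)*(w - 4)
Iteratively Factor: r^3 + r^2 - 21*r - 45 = (r + 3)*(r^2 - 2*r - 15) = (r - 5)*(r + 3)*(r + 3)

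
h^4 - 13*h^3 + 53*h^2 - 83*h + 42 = (h - 7)*(h - 3)*(h - 2)*(h - 1)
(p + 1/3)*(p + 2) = p^2 + 7*p/3 + 2/3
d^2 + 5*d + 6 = (d + 2)*(d + 3)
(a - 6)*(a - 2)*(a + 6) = a^3 - 2*a^2 - 36*a + 72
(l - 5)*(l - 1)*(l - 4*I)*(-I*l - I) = -I*l^4 - 4*l^3 + 5*I*l^3 + 20*l^2 + I*l^2 + 4*l - 5*I*l - 20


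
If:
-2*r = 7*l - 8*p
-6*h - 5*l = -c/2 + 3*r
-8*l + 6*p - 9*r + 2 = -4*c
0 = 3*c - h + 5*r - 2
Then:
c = 184/545 - 426*r/545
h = 1447*r/545 - 538/545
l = 664/545 - 2106*r/545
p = 581/545 - 3413*r/1090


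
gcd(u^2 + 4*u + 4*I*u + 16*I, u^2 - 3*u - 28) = u + 4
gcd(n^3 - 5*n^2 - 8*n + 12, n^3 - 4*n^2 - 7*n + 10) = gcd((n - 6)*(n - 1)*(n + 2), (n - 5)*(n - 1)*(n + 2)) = n^2 + n - 2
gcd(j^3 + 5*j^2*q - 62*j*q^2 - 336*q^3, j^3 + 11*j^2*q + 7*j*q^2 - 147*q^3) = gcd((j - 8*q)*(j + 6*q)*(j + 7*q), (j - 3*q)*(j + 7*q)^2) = j + 7*q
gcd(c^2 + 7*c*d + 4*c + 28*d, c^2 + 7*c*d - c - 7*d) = c + 7*d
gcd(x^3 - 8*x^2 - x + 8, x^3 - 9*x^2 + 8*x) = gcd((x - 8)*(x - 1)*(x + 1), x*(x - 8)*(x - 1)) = x^2 - 9*x + 8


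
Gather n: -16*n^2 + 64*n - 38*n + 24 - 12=-16*n^2 + 26*n + 12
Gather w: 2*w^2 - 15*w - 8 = 2*w^2 - 15*w - 8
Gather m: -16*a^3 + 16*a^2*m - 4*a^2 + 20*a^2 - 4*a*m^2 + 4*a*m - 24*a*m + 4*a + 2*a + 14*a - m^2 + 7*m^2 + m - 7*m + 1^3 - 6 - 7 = -16*a^3 + 16*a^2 + 20*a + m^2*(6 - 4*a) + m*(16*a^2 - 20*a - 6) - 12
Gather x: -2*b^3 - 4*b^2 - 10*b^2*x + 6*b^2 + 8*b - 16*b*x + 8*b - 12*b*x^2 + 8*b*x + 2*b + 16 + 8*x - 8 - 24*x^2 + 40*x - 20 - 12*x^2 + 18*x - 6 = -2*b^3 + 2*b^2 + 18*b + x^2*(-12*b - 36) + x*(-10*b^2 - 8*b + 66) - 18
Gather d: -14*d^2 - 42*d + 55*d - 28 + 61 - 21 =-14*d^2 + 13*d + 12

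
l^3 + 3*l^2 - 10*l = l*(l - 2)*(l + 5)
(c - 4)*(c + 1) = c^2 - 3*c - 4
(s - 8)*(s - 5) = s^2 - 13*s + 40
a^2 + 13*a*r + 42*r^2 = (a + 6*r)*(a + 7*r)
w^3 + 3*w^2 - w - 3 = (w - 1)*(w + 1)*(w + 3)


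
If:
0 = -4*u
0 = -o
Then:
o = 0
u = 0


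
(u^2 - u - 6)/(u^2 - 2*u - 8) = (u - 3)/(u - 4)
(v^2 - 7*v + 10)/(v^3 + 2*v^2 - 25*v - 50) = (v - 2)/(v^2 + 7*v + 10)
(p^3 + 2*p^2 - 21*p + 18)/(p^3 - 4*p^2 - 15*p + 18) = (p^2 + 3*p - 18)/(p^2 - 3*p - 18)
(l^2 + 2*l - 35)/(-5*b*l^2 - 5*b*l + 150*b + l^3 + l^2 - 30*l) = (-l - 7)/(5*b*l + 30*b - l^2 - 6*l)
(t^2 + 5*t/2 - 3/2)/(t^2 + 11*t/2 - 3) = (t + 3)/(t + 6)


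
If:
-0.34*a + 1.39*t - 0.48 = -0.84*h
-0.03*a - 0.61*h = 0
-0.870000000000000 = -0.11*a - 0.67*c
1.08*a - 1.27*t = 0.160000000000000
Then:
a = 0.82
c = 1.16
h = -0.04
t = 0.57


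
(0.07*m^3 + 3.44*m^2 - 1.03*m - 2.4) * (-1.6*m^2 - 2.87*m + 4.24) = -0.112*m^5 - 5.7049*m^4 - 7.928*m^3 + 21.3817*m^2 + 2.5208*m - 10.176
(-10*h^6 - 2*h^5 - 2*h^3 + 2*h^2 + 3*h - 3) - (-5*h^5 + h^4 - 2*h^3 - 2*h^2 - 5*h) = -10*h^6 + 3*h^5 - h^4 + 4*h^2 + 8*h - 3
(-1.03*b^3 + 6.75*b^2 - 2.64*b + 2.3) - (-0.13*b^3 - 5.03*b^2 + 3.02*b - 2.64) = -0.9*b^3 + 11.78*b^2 - 5.66*b + 4.94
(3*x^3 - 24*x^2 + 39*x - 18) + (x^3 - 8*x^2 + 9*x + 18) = 4*x^3 - 32*x^2 + 48*x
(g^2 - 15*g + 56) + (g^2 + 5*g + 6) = 2*g^2 - 10*g + 62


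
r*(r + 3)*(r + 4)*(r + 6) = r^4 + 13*r^3 + 54*r^2 + 72*r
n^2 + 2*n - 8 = (n - 2)*(n + 4)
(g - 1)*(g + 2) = g^2 + g - 2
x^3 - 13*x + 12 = (x - 3)*(x - 1)*(x + 4)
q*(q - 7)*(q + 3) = q^3 - 4*q^2 - 21*q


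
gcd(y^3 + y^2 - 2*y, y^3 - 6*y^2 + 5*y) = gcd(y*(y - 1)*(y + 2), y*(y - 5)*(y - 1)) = y^2 - y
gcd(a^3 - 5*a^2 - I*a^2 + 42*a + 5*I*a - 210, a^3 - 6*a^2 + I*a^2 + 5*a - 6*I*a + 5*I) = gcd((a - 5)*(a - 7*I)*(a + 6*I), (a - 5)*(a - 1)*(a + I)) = a - 5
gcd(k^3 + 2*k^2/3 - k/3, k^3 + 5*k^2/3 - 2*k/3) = k^2 - k/3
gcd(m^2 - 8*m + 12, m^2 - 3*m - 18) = m - 6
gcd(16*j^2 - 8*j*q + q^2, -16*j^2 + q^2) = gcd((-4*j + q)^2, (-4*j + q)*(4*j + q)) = -4*j + q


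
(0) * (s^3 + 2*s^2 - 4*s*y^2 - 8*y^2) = 0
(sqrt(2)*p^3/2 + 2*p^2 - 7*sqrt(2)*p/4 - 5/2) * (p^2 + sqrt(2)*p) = sqrt(2)*p^5/2 + 3*p^4 + sqrt(2)*p^3/4 - 6*p^2 - 5*sqrt(2)*p/2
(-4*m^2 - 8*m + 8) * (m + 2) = -4*m^3 - 16*m^2 - 8*m + 16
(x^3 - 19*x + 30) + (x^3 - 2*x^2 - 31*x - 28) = 2*x^3 - 2*x^2 - 50*x + 2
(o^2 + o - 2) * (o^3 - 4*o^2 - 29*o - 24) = o^5 - 3*o^4 - 35*o^3 - 45*o^2 + 34*o + 48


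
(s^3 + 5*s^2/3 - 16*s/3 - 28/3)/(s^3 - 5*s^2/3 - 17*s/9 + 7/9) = 3*(s^2 + 4*s + 4)/(3*s^2 + 2*s - 1)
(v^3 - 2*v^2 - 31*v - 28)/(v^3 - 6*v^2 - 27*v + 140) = (v^2 + 5*v + 4)/(v^2 + v - 20)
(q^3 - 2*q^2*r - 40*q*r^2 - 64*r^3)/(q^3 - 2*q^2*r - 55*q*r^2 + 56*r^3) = (q^2 + 6*q*r + 8*r^2)/(q^2 + 6*q*r - 7*r^2)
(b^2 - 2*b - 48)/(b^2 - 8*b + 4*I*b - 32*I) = (b + 6)/(b + 4*I)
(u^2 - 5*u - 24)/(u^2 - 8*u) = (u + 3)/u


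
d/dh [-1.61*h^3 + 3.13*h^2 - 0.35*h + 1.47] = -4.83*h^2 + 6.26*h - 0.35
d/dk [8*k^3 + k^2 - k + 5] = 24*k^2 + 2*k - 1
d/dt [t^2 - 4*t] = 2*t - 4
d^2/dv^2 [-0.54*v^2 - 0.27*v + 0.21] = -1.08000000000000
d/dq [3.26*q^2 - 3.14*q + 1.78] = 6.52*q - 3.14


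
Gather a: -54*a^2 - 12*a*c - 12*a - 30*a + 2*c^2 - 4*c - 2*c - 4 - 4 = -54*a^2 + a*(-12*c - 42) + 2*c^2 - 6*c - 8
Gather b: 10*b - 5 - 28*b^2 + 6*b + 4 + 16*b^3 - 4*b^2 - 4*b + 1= 16*b^3 - 32*b^2 + 12*b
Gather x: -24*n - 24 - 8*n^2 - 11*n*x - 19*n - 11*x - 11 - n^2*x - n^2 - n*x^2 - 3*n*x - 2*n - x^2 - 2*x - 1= -9*n^2 - 45*n + x^2*(-n - 1) + x*(-n^2 - 14*n - 13) - 36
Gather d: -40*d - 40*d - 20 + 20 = -80*d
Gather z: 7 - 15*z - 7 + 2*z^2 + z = 2*z^2 - 14*z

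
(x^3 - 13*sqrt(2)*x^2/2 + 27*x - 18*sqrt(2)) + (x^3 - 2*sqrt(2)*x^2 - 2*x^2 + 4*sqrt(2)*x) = 2*x^3 - 17*sqrt(2)*x^2/2 - 2*x^2 + 4*sqrt(2)*x + 27*x - 18*sqrt(2)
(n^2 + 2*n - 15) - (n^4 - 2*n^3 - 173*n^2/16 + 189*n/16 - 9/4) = -n^4 + 2*n^3 + 189*n^2/16 - 157*n/16 - 51/4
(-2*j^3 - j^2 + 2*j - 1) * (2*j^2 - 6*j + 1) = -4*j^5 + 10*j^4 + 8*j^3 - 15*j^2 + 8*j - 1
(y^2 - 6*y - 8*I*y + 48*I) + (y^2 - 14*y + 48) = 2*y^2 - 20*y - 8*I*y + 48 + 48*I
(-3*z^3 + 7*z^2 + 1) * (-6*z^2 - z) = 18*z^5 - 39*z^4 - 7*z^3 - 6*z^2 - z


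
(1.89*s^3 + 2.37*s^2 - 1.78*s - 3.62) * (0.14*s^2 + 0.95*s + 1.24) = 0.2646*s^5 + 2.1273*s^4 + 4.3459*s^3 + 0.741*s^2 - 5.6462*s - 4.4888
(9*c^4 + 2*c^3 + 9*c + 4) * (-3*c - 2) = -27*c^5 - 24*c^4 - 4*c^3 - 27*c^2 - 30*c - 8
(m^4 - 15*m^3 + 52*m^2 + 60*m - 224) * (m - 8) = m^5 - 23*m^4 + 172*m^3 - 356*m^2 - 704*m + 1792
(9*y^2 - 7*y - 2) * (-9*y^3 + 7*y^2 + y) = -81*y^5 + 126*y^4 - 22*y^3 - 21*y^2 - 2*y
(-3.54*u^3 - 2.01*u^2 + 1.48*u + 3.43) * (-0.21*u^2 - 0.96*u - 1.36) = 0.7434*u^5 + 3.8205*u^4 + 6.4332*u^3 + 0.5925*u^2 - 5.3056*u - 4.6648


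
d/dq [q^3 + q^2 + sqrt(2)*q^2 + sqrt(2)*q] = 3*q^2 + 2*q + 2*sqrt(2)*q + sqrt(2)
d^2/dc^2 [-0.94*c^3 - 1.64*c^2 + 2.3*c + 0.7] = -5.64*c - 3.28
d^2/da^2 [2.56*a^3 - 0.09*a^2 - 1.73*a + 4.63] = 15.36*a - 0.18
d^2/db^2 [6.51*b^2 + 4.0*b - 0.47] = 13.0200000000000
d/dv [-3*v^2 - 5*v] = -6*v - 5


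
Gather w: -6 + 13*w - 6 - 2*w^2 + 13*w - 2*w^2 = -4*w^2 + 26*w - 12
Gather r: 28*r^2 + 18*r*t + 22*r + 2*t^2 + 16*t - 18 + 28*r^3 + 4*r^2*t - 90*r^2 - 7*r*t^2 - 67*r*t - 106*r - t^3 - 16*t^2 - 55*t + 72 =28*r^3 + r^2*(4*t - 62) + r*(-7*t^2 - 49*t - 84) - t^3 - 14*t^2 - 39*t + 54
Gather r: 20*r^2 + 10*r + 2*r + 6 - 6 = 20*r^2 + 12*r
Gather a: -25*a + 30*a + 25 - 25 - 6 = 5*a - 6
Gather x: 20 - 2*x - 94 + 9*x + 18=7*x - 56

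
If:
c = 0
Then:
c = 0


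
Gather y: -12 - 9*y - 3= -9*y - 15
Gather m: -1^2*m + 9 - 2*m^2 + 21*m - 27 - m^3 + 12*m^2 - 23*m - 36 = -m^3 + 10*m^2 - 3*m - 54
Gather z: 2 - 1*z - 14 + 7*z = 6*z - 12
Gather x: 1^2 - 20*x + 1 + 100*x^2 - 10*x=100*x^2 - 30*x + 2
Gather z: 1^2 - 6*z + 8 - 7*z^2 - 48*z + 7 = -7*z^2 - 54*z + 16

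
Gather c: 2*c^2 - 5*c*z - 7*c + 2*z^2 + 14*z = 2*c^2 + c*(-5*z - 7) + 2*z^2 + 14*z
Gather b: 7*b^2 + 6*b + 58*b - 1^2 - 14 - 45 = 7*b^2 + 64*b - 60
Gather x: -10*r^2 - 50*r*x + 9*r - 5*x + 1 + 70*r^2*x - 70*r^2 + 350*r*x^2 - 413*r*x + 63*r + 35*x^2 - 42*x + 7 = -80*r^2 + 72*r + x^2*(350*r + 35) + x*(70*r^2 - 463*r - 47) + 8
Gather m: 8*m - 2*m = 6*m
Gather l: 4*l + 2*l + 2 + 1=6*l + 3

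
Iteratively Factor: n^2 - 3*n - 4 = (n - 4)*(n + 1)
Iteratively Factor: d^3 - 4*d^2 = (d)*(d^2 - 4*d) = d*(d - 4)*(d)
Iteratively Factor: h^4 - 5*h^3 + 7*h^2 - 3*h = (h)*(h^3 - 5*h^2 + 7*h - 3) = h*(h - 1)*(h^2 - 4*h + 3) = h*(h - 1)^2*(h - 3)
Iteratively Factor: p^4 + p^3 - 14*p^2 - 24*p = (p + 2)*(p^3 - p^2 - 12*p) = (p + 2)*(p + 3)*(p^2 - 4*p) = p*(p + 2)*(p + 3)*(p - 4)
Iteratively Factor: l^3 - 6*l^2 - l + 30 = (l + 2)*(l^2 - 8*l + 15) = (l - 5)*(l + 2)*(l - 3)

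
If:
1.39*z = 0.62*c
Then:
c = 2.24193548387097*z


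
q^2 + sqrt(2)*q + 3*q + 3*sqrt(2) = (q + 3)*(q + sqrt(2))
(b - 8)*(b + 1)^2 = b^3 - 6*b^2 - 15*b - 8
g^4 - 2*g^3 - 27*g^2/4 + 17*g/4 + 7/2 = (g - 7/2)*(g - 1)*(g + 1/2)*(g + 2)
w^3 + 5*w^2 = w^2*(w + 5)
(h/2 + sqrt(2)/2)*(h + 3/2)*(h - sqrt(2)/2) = h^3/2 + sqrt(2)*h^2/4 + 3*h^2/4 - h/2 + 3*sqrt(2)*h/8 - 3/4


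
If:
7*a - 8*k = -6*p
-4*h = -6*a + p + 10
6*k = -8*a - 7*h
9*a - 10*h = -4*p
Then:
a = 1460/1367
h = -250/1367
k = -1655/1367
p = -3910/1367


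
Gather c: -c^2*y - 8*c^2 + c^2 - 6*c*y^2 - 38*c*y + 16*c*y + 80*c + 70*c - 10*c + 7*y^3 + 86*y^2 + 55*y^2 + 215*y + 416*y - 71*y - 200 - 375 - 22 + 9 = c^2*(-y - 7) + c*(-6*y^2 - 22*y + 140) + 7*y^3 + 141*y^2 + 560*y - 588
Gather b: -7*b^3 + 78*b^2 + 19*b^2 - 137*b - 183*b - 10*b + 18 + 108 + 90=-7*b^3 + 97*b^2 - 330*b + 216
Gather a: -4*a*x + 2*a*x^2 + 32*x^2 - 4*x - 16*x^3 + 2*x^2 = a*(2*x^2 - 4*x) - 16*x^3 + 34*x^2 - 4*x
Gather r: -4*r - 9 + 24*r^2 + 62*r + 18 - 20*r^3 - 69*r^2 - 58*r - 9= -20*r^3 - 45*r^2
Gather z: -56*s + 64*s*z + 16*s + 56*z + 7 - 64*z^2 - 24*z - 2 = -40*s - 64*z^2 + z*(64*s + 32) + 5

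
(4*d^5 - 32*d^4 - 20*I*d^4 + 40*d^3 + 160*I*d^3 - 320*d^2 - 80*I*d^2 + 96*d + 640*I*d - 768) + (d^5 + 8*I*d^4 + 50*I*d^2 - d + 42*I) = 5*d^5 - 32*d^4 - 12*I*d^4 + 40*d^3 + 160*I*d^3 - 320*d^2 - 30*I*d^2 + 95*d + 640*I*d - 768 + 42*I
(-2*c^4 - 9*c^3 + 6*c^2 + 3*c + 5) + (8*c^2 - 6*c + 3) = -2*c^4 - 9*c^3 + 14*c^2 - 3*c + 8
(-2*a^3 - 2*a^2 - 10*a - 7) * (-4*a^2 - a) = 8*a^5 + 10*a^4 + 42*a^3 + 38*a^2 + 7*a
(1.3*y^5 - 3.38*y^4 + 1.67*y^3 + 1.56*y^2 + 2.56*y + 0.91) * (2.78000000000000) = 3.614*y^5 - 9.3964*y^4 + 4.6426*y^3 + 4.3368*y^2 + 7.1168*y + 2.5298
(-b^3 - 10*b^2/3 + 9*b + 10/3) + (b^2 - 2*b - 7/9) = -b^3 - 7*b^2/3 + 7*b + 23/9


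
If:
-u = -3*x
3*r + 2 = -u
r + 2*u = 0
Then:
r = -4/5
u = 2/5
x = 2/15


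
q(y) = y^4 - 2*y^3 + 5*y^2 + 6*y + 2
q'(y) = 4*y^3 - 6*y^2 + 10*y + 6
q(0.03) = 2.18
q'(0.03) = 6.29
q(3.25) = 117.22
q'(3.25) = 112.44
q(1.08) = 13.15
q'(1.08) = 14.84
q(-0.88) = 2.55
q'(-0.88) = -10.17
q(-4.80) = 840.43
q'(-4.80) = -622.61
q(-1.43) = 13.67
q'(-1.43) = -32.27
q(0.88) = 10.39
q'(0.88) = 12.88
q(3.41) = 136.51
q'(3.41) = 128.94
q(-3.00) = 164.00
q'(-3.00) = -186.00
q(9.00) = 5564.00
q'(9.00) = 2526.00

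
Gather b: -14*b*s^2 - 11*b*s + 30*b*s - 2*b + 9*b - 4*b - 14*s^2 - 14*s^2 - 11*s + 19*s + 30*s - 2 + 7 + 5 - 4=b*(-14*s^2 + 19*s + 3) - 28*s^2 + 38*s + 6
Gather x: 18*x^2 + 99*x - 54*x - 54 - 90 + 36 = 18*x^2 + 45*x - 108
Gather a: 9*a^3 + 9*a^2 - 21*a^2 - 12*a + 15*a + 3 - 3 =9*a^3 - 12*a^2 + 3*a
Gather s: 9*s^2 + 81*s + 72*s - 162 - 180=9*s^2 + 153*s - 342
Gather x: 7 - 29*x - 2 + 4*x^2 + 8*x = 4*x^2 - 21*x + 5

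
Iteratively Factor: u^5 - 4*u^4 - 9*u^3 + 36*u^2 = (u - 4)*(u^4 - 9*u^2) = (u - 4)*(u - 3)*(u^3 + 3*u^2) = u*(u - 4)*(u - 3)*(u^2 + 3*u) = u*(u - 4)*(u - 3)*(u + 3)*(u)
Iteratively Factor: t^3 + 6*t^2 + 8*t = (t + 2)*(t^2 + 4*t) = (t + 2)*(t + 4)*(t)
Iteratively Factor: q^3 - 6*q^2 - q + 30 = (q - 3)*(q^2 - 3*q - 10) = (q - 3)*(q + 2)*(q - 5)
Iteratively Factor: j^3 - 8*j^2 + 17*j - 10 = (j - 1)*(j^2 - 7*j + 10) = (j - 5)*(j - 1)*(j - 2)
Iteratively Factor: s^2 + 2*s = (s)*(s + 2)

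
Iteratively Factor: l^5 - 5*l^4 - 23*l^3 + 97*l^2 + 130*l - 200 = (l - 5)*(l^4 - 23*l^2 - 18*l + 40) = (l - 5)*(l + 4)*(l^3 - 4*l^2 - 7*l + 10) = (l - 5)*(l - 1)*(l + 4)*(l^2 - 3*l - 10) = (l - 5)^2*(l - 1)*(l + 4)*(l + 2)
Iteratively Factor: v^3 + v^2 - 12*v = (v - 3)*(v^2 + 4*v) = v*(v - 3)*(v + 4)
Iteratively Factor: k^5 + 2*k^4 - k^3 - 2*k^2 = (k - 1)*(k^4 + 3*k^3 + 2*k^2) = (k - 1)*(k + 1)*(k^3 + 2*k^2) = k*(k - 1)*(k + 1)*(k^2 + 2*k) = k^2*(k - 1)*(k + 1)*(k + 2)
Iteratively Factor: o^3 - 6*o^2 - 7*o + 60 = (o + 3)*(o^2 - 9*o + 20) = (o - 5)*(o + 3)*(o - 4)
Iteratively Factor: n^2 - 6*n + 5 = (n - 1)*(n - 5)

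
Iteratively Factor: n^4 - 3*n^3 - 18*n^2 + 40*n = (n - 5)*(n^3 + 2*n^2 - 8*n) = (n - 5)*(n - 2)*(n^2 + 4*n) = n*(n - 5)*(n - 2)*(n + 4)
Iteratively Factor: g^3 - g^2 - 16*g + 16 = (g - 4)*(g^2 + 3*g - 4) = (g - 4)*(g + 4)*(g - 1)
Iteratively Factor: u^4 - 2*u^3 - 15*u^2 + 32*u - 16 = (u - 1)*(u^3 - u^2 - 16*u + 16) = (u - 1)*(u + 4)*(u^2 - 5*u + 4) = (u - 1)^2*(u + 4)*(u - 4)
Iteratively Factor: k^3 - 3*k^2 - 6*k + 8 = (k + 2)*(k^2 - 5*k + 4) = (k - 1)*(k + 2)*(k - 4)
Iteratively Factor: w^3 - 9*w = (w - 3)*(w^2 + 3*w) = (w - 3)*(w + 3)*(w)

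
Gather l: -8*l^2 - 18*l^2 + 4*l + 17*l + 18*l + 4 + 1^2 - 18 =-26*l^2 + 39*l - 13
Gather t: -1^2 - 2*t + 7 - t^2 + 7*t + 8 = -t^2 + 5*t + 14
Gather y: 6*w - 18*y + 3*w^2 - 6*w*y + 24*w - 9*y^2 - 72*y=3*w^2 + 30*w - 9*y^2 + y*(-6*w - 90)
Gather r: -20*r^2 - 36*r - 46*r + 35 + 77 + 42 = -20*r^2 - 82*r + 154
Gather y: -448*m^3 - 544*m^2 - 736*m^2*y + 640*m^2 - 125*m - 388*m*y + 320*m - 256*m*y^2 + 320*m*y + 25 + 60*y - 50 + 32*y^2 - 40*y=-448*m^3 + 96*m^2 + 195*m + y^2*(32 - 256*m) + y*(-736*m^2 - 68*m + 20) - 25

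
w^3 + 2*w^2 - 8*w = w*(w - 2)*(w + 4)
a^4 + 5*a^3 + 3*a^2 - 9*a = a*(a - 1)*(a + 3)^2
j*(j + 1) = j^2 + j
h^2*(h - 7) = h^3 - 7*h^2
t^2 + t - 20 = (t - 4)*(t + 5)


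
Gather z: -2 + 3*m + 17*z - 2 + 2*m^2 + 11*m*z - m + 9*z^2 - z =2*m^2 + 2*m + 9*z^2 + z*(11*m + 16) - 4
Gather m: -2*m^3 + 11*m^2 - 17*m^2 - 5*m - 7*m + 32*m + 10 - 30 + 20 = -2*m^3 - 6*m^2 + 20*m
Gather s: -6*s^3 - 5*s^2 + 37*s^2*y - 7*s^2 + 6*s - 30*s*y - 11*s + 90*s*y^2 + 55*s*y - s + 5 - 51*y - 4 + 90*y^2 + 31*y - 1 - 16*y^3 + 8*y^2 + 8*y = -6*s^3 + s^2*(37*y - 12) + s*(90*y^2 + 25*y - 6) - 16*y^3 + 98*y^2 - 12*y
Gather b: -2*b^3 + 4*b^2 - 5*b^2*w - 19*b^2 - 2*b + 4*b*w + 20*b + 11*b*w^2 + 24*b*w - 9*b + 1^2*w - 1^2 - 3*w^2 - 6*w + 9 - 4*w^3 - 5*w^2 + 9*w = -2*b^3 + b^2*(-5*w - 15) + b*(11*w^2 + 28*w + 9) - 4*w^3 - 8*w^2 + 4*w + 8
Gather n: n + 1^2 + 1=n + 2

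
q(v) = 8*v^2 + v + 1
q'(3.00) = 49.00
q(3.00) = 76.00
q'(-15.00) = -239.00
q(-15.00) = 1786.00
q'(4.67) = 75.72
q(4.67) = 180.14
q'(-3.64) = -57.24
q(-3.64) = 103.36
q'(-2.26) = -35.16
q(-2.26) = 39.60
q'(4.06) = 65.96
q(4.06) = 136.93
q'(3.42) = 55.72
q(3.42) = 97.99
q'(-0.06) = 0.04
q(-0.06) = 0.97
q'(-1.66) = -25.56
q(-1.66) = 21.38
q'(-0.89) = -13.24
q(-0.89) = 6.45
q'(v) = 16*v + 1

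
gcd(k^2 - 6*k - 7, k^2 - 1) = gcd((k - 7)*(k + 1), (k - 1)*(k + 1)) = k + 1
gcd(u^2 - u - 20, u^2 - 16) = u + 4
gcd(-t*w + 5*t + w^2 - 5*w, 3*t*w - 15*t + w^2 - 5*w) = w - 5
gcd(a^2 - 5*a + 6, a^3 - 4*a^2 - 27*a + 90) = a - 3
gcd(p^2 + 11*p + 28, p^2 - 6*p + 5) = 1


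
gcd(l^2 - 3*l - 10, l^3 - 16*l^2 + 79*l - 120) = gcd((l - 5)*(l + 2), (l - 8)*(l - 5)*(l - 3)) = l - 5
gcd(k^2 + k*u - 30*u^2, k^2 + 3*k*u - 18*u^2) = k + 6*u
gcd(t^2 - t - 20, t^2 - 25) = t - 5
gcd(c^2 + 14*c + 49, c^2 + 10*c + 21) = c + 7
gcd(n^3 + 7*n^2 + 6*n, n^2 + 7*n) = n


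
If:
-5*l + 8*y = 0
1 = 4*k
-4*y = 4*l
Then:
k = 1/4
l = 0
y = 0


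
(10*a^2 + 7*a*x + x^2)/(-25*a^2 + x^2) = (2*a + x)/(-5*a + x)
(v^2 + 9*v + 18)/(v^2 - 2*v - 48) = (v + 3)/(v - 8)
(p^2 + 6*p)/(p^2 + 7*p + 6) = p/(p + 1)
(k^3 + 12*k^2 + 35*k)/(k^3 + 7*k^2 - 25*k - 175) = k/(k - 5)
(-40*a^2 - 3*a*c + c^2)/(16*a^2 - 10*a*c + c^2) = (-5*a - c)/(2*a - c)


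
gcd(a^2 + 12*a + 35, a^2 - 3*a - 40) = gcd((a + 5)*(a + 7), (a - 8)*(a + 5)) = a + 5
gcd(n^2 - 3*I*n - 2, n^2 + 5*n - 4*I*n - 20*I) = 1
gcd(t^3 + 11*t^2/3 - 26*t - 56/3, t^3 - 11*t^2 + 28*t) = t - 4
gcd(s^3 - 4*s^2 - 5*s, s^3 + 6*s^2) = s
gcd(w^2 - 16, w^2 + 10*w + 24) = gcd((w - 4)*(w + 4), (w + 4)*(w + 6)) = w + 4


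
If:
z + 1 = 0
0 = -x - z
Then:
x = 1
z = -1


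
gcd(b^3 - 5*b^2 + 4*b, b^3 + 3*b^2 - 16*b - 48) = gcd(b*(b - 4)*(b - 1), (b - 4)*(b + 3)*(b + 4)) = b - 4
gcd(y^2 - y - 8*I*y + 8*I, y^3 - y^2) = y - 1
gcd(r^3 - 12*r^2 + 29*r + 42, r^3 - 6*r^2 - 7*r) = r^2 - 6*r - 7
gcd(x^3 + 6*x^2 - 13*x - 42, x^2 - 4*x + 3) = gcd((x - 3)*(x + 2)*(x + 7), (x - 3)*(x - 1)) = x - 3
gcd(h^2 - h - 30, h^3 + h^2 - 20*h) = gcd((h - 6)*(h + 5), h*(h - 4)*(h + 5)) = h + 5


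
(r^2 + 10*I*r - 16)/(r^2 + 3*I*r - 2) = (r + 8*I)/(r + I)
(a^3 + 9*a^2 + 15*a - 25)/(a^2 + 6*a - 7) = (a^2 + 10*a + 25)/(a + 7)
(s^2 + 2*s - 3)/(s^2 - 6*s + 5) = (s + 3)/(s - 5)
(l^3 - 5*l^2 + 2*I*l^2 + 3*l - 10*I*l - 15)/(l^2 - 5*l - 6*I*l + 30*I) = (l^2 + 2*I*l + 3)/(l - 6*I)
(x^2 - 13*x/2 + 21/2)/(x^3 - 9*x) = (x - 7/2)/(x*(x + 3))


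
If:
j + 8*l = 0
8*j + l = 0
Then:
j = 0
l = 0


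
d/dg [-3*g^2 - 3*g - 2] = -6*g - 3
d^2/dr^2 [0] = 0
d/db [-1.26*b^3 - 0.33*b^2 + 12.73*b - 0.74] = -3.78*b^2 - 0.66*b + 12.73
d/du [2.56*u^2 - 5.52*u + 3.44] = 5.12*u - 5.52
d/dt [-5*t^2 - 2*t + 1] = -10*t - 2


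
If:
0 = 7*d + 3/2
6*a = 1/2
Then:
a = 1/12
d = -3/14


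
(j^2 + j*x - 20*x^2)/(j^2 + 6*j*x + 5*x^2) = (j - 4*x)/(j + x)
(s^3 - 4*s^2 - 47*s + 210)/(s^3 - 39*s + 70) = (s - 6)/(s - 2)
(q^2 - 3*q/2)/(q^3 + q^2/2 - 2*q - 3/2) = q/(q^2 + 2*q + 1)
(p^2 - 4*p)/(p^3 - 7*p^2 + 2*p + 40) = p/(p^2 - 3*p - 10)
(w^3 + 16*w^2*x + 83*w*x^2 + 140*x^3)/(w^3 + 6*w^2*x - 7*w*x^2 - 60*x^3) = (-w - 7*x)/(-w + 3*x)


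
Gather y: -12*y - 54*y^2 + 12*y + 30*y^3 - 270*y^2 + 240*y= 30*y^3 - 324*y^2 + 240*y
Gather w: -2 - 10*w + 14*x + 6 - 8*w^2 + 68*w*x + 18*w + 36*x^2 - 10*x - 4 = -8*w^2 + w*(68*x + 8) + 36*x^2 + 4*x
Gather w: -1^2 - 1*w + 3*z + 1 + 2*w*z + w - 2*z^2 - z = 2*w*z - 2*z^2 + 2*z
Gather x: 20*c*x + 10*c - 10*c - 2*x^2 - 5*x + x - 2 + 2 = -2*x^2 + x*(20*c - 4)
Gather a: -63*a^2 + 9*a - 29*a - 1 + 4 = -63*a^2 - 20*a + 3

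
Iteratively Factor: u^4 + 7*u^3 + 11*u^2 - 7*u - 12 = (u + 4)*(u^3 + 3*u^2 - u - 3) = (u - 1)*(u + 4)*(u^2 + 4*u + 3) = (u - 1)*(u + 1)*(u + 4)*(u + 3)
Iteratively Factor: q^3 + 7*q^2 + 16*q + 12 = (q + 3)*(q^2 + 4*q + 4) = (q + 2)*(q + 3)*(q + 2)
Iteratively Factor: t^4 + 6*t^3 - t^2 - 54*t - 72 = (t + 2)*(t^3 + 4*t^2 - 9*t - 36) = (t + 2)*(t + 4)*(t^2 - 9) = (t + 2)*(t + 3)*(t + 4)*(t - 3)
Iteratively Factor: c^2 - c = (c)*(c - 1)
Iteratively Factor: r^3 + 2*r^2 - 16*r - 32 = (r + 2)*(r^2 - 16) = (r + 2)*(r + 4)*(r - 4)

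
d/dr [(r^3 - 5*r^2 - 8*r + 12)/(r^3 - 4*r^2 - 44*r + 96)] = (r^4 - 72*r^3 + 440*r^2 - 864*r - 240)/(r^6 - 8*r^5 - 72*r^4 + 544*r^3 + 1168*r^2 - 8448*r + 9216)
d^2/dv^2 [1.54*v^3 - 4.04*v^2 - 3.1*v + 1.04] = 9.24*v - 8.08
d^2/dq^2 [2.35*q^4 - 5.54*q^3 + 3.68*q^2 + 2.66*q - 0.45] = 28.2*q^2 - 33.24*q + 7.36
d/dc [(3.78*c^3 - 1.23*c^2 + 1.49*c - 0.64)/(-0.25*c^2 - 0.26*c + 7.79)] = (-0.945*c^4 - 1.9656*c^3 + 89.0309*c^2 - 19.4834*c + 11.4407)/(0.0625*c^4 + 0.13*c^3 - 3.8274*c^2 - 4.0508*c + 60.6841)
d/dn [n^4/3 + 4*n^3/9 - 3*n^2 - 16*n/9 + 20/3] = 4*n^3/3 + 4*n^2/3 - 6*n - 16/9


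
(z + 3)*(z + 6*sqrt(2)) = z^2 + 3*z + 6*sqrt(2)*z + 18*sqrt(2)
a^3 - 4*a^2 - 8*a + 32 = (a - 4)*(a - 2*sqrt(2))*(a + 2*sqrt(2))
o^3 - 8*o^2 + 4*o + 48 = (o - 6)*(o - 4)*(o + 2)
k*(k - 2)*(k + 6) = k^3 + 4*k^2 - 12*k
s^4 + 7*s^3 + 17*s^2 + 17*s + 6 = (s + 1)^2*(s + 2)*(s + 3)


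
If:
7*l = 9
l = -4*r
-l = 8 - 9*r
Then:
No Solution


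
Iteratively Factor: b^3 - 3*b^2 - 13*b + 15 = (b - 1)*(b^2 - 2*b - 15) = (b - 1)*(b + 3)*(b - 5)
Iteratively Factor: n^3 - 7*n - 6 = (n + 1)*(n^2 - n - 6) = (n - 3)*(n + 1)*(n + 2)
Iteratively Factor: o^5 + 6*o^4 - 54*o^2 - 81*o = (o + 3)*(o^4 + 3*o^3 - 9*o^2 - 27*o) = (o + 3)^2*(o^3 - 9*o) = (o + 3)^3*(o^2 - 3*o) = (o - 3)*(o + 3)^3*(o)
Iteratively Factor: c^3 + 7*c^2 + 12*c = (c + 3)*(c^2 + 4*c) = (c + 3)*(c + 4)*(c)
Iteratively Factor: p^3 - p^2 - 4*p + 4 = (p + 2)*(p^2 - 3*p + 2) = (p - 2)*(p + 2)*(p - 1)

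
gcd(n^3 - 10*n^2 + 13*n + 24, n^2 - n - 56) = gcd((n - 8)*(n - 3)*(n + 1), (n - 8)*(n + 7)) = n - 8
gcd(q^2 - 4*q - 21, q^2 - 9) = q + 3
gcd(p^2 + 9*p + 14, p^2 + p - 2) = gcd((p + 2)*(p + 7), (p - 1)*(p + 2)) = p + 2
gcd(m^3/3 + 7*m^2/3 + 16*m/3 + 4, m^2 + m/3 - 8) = m + 3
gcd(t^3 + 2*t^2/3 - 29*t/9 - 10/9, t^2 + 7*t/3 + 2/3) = t^2 + 7*t/3 + 2/3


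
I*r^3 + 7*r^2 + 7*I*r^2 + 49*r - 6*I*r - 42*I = (r + 7)*(r - 6*I)*(I*r + 1)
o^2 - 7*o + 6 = (o - 6)*(o - 1)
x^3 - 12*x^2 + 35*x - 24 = (x - 8)*(x - 3)*(x - 1)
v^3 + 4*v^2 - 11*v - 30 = (v - 3)*(v + 2)*(v + 5)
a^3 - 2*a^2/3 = a^2*(a - 2/3)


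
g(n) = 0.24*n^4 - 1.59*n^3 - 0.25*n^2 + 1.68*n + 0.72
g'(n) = 0.96*n^3 - 4.77*n^2 - 0.5*n + 1.68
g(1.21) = 0.08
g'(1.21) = -4.21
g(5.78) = -37.08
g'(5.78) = 24.81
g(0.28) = 1.14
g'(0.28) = 1.19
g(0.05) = 0.80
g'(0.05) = 1.64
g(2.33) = -9.76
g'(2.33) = -13.24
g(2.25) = -8.73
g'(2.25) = -12.66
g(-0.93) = 0.40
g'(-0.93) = -2.75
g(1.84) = -4.19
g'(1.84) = -9.41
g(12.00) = 2214.00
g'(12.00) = 967.68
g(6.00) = -30.60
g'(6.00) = 34.32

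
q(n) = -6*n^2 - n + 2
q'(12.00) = -145.00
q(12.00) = -874.00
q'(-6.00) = 71.00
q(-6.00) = -208.00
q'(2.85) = -35.20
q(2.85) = -49.58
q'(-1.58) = 17.96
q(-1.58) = -11.40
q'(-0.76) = 8.12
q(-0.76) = -0.71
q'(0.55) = -7.60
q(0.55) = -0.36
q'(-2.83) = 32.96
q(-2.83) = -43.22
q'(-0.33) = 2.96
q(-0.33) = 1.68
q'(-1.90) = 21.80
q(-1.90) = -17.76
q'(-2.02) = 23.24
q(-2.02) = -20.46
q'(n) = -12*n - 1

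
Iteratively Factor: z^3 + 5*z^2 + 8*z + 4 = (z + 2)*(z^2 + 3*z + 2) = (z + 2)^2*(z + 1)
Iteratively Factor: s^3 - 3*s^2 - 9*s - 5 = (s - 5)*(s^2 + 2*s + 1) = (s - 5)*(s + 1)*(s + 1)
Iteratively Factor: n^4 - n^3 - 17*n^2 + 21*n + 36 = (n - 3)*(n^3 + 2*n^2 - 11*n - 12) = (n - 3)*(n + 1)*(n^2 + n - 12) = (n - 3)^2*(n + 1)*(n + 4)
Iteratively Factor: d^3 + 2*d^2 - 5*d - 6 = (d + 3)*(d^2 - d - 2) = (d + 1)*(d + 3)*(d - 2)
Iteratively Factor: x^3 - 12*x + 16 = (x - 2)*(x^2 + 2*x - 8) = (x - 2)*(x + 4)*(x - 2)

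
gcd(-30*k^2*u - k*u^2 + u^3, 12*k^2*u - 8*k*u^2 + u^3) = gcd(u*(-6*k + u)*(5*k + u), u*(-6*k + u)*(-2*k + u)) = -6*k*u + u^2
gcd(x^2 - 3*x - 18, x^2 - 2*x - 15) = x + 3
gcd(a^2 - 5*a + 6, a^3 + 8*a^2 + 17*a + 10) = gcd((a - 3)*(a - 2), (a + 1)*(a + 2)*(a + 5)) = 1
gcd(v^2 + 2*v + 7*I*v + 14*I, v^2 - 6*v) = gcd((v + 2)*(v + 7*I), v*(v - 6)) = 1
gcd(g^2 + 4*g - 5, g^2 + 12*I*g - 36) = 1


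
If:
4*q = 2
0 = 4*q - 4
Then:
No Solution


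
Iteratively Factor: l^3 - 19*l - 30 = (l - 5)*(l^2 + 5*l + 6) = (l - 5)*(l + 2)*(l + 3)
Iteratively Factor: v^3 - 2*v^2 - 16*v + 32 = (v - 2)*(v^2 - 16) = (v - 2)*(v + 4)*(v - 4)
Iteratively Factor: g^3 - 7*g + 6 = (g + 3)*(g^2 - 3*g + 2) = (g - 2)*(g + 3)*(g - 1)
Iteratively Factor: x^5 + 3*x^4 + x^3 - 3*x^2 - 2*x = (x - 1)*(x^4 + 4*x^3 + 5*x^2 + 2*x) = (x - 1)*(x + 2)*(x^3 + 2*x^2 + x) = (x - 1)*(x + 1)*(x + 2)*(x^2 + x) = (x - 1)*(x + 1)^2*(x + 2)*(x)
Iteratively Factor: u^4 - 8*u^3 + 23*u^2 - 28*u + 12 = (u - 3)*(u^3 - 5*u^2 + 8*u - 4) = (u - 3)*(u - 2)*(u^2 - 3*u + 2) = (u - 3)*(u - 2)^2*(u - 1)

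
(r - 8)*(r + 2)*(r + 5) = r^3 - r^2 - 46*r - 80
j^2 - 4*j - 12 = (j - 6)*(j + 2)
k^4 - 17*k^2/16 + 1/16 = (k - 1)*(k - 1/4)*(k + 1/4)*(k + 1)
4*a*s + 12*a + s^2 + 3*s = (4*a + s)*(s + 3)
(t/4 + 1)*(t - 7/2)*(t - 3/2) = t^3/4 - t^2/4 - 59*t/16 + 21/4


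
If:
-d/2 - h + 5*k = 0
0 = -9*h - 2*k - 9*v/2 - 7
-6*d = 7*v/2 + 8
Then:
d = -7*v/12 - 4/3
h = -263*v/564 - 101/141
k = -57*v/376 - 13/47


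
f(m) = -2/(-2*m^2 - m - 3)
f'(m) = -2*(4*m + 1)/(-2*m^2 - m - 3)^2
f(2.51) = 0.11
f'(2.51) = -0.07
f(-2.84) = 0.12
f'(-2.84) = 0.08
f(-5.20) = 0.04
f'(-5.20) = 0.01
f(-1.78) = 0.26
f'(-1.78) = 0.21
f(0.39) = 0.54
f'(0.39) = -0.38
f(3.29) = 0.07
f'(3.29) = -0.04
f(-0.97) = 0.51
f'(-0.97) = 0.38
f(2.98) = 0.08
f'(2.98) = -0.05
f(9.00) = 0.01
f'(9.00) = 0.00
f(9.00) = 0.01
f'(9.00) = 0.00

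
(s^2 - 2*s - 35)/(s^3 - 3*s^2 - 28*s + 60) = (s - 7)/(s^2 - 8*s + 12)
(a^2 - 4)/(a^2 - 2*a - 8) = (a - 2)/(a - 4)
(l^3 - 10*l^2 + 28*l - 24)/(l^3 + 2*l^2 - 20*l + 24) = (l - 6)/(l + 6)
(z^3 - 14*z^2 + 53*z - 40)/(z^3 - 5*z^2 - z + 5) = (z - 8)/(z + 1)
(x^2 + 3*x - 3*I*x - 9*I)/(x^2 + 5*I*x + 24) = (x + 3)/(x + 8*I)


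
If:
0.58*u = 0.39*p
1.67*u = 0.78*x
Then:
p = 0.694610778443114*x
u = 0.467065868263473*x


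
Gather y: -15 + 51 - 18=18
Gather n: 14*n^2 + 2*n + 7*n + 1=14*n^2 + 9*n + 1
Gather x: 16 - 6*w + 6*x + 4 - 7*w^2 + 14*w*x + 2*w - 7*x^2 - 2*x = -7*w^2 - 4*w - 7*x^2 + x*(14*w + 4) + 20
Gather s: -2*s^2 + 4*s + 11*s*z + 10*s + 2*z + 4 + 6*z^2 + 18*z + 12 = -2*s^2 + s*(11*z + 14) + 6*z^2 + 20*z + 16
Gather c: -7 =-7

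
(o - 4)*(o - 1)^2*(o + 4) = o^4 - 2*o^3 - 15*o^2 + 32*o - 16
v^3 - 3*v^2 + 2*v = v*(v - 2)*(v - 1)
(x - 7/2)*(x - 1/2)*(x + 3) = x^3 - x^2 - 41*x/4 + 21/4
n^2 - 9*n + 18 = (n - 6)*(n - 3)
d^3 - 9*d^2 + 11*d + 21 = (d - 7)*(d - 3)*(d + 1)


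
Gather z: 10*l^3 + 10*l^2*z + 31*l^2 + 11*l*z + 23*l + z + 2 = 10*l^3 + 31*l^2 + 23*l + z*(10*l^2 + 11*l + 1) + 2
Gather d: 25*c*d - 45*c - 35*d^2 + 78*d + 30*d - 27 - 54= -45*c - 35*d^2 + d*(25*c + 108) - 81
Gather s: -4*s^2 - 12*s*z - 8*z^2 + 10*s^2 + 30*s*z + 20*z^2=6*s^2 + 18*s*z + 12*z^2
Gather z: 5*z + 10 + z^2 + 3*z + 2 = z^2 + 8*z + 12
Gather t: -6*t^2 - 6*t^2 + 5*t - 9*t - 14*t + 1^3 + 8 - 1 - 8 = -12*t^2 - 18*t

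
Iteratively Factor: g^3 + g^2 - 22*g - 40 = (g - 5)*(g^2 + 6*g + 8) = (g - 5)*(g + 4)*(g + 2)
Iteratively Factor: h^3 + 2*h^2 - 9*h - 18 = (h - 3)*(h^2 + 5*h + 6) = (h - 3)*(h + 2)*(h + 3)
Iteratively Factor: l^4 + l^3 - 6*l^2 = (l)*(l^3 + l^2 - 6*l) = l*(l + 3)*(l^2 - 2*l) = l^2*(l + 3)*(l - 2)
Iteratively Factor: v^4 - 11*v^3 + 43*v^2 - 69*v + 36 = (v - 4)*(v^3 - 7*v^2 + 15*v - 9) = (v - 4)*(v - 3)*(v^2 - 4*v + 3) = (v - 4)*(v - 3)^2*(v - 1)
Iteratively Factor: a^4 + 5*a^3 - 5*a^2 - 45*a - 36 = (a + 4)*(a^3 + a^2 - 9*a - 9) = (a - 3)*(a + 4)*(a^2 + 4*a + 3) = (a - 3)*(a + 3)*(a + 4)*(a + 1)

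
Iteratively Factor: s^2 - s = (s - 1)*(s)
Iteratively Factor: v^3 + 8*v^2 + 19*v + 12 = (v + 4)*(v^2 + 4*v + 3) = (v + 1)*(v + 4)*(v + 3)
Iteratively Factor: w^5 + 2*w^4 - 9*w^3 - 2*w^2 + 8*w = (w + 1)*(w^4 + w^3 - 10*w^2 + 8*w) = w*(w + 1)*(w^3 + w^2 - 10*w + 8) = w*(w - 2)*(w + 1)*(w^2 + 3*w - 4) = w*(w - 2)*(w - 1)*(w + 1)*(w + 4)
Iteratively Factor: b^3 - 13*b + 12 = (b - 3)*(b^2 + 3*b - 4) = (b - 3)*(b - 1)*(b + 4)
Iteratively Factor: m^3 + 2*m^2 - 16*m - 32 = (m + 4)*(m^2 - 2*m - 8) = (m - 4)*(m + 4)*(m + 2)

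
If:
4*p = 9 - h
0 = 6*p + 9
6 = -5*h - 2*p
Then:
No Solution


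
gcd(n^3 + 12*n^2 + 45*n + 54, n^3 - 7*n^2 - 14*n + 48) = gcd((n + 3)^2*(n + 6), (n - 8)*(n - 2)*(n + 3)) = n + 3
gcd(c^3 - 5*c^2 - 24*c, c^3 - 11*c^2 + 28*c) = c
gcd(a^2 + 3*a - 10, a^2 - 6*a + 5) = 1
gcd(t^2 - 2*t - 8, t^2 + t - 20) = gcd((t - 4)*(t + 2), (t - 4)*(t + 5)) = t - 4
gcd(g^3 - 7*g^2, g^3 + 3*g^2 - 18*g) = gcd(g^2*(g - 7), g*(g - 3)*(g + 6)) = g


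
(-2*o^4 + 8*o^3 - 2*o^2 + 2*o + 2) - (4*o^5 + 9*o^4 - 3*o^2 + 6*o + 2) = -4*o^5 - 11*o^4 + 8*o^3 + o^2 - 4*o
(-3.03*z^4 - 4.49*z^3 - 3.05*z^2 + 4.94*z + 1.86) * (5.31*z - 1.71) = -16.0893*z^5 - 18.6606*z^4 - 8.5176*z^3 + 31.4469*z^2 + 1.4292*z - 3.1806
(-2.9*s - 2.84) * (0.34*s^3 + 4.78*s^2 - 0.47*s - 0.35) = -0.986*s^4 - 14.8276*s^3 - 12.2122*s^2 + 2.3498*s + 0.994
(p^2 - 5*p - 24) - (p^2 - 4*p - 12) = -p - 12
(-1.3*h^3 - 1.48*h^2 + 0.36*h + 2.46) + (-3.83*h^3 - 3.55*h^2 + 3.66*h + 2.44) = -5.13*h^3 - 5.03*h^2 + 4.02*h + 4.9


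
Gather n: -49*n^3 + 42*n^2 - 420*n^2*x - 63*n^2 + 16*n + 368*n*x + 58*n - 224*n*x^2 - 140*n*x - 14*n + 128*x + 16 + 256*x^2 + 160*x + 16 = -49*n^3 + n^2*(-420*x - 21) + n*(-224*x^2 + 228*x + 60) + 256*x^2 + 288*x + 32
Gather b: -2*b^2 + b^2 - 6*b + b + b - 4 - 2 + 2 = -b^2 - 4*b - 4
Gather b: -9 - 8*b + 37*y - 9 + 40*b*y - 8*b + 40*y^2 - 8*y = b*(40*y - 16) + 40*y^2 + 29*y - 18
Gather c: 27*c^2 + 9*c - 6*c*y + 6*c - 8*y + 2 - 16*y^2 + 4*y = 27*c^2 + c*(15 - 6*y) - 16*y^2 - 4*y + 2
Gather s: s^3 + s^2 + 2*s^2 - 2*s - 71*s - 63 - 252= s^3 + 3*s^2 - 73*s - 315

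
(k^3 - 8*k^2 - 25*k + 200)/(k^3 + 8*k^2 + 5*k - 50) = (k^2 - 13*k + 40)/(k^2 + 3*k - 10)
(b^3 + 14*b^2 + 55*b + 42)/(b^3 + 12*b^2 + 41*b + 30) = (b + 7)/(b + 5)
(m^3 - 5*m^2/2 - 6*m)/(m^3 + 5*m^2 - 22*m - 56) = m*(2*m + 3)/(2*(m^2 + 9*m + 14))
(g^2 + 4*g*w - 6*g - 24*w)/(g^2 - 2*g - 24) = (g + 4*w)/(g + 4)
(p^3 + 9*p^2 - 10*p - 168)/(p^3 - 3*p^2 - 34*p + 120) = (p + 7)/(p - 5)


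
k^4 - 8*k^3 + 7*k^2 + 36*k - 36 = (k - 6)*(k - 3)*(k - 1)*(k + 2)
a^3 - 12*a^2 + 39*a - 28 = (a - 7)*(a - 4)*(a - 1)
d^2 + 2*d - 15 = (d - 3)*(d + 5)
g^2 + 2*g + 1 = (g + 1)^2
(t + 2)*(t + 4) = t^2 + 6*t + 8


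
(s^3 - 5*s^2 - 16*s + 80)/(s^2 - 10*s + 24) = (s^2 - s - 20)/(s - 6)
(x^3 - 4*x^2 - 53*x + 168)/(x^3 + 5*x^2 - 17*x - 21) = (x - 8)/(x + 1)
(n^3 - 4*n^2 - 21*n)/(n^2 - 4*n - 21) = n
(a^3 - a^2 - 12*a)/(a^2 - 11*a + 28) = a*(a + 3)/(a - 7)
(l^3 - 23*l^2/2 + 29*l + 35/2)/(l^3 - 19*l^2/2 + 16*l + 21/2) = (l - 5)/(l - 3)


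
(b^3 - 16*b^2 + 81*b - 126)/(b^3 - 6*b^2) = 1 - 10/b + 21/b^2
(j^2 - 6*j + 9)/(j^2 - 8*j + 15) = (j - 3)/(j - 5)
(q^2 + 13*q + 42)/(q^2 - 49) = (q + 6)/(q - 7)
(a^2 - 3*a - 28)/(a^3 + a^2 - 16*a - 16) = (a - 7)/(a^2 - 3*a - 4)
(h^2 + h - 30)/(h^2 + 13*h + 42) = (h - 5)/(h + 7)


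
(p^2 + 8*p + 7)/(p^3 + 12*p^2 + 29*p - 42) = (p + 1)/(p^2 + 5*p - 6)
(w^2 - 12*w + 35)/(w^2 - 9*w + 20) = (w - 7)/(w - 4)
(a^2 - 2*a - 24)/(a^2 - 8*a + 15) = (a^2 - 2*a - 24)/(a^2 - 8*a + 15)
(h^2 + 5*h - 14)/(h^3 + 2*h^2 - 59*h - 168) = (h - 2)/(h^2 - 5*h - 24)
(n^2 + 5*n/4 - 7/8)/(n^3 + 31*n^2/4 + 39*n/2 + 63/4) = (n - 1/2)/(n^2 + 6*n + 9)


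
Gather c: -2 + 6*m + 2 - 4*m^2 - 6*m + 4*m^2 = 0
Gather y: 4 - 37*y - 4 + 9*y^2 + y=9*y^2 - 36*y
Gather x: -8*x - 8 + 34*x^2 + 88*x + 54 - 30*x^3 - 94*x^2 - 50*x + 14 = -30*x^3 - 60*x^2 + 30*x + 60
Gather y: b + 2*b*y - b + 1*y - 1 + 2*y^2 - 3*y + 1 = 2*y^2 + y*(2*b - 2)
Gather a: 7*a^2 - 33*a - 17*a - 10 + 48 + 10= 7*a^2 - 50*a + 48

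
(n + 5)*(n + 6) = n^2 + 11*n + 30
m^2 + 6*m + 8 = (m + 2)*(m + 4)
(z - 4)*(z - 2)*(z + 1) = z^3 - 5*z^2 + 2*z + 8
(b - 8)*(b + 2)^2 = b^3 - 4*b^2 - 28*b - 32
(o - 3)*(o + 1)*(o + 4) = o^3 + 2*o^2 - 11*o - 12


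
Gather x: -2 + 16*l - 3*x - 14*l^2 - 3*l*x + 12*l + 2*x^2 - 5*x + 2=-14*l^2 + 28*l + 2*x^2 + x*(-3*l - 8)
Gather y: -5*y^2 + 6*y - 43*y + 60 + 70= -5*y^2 - 37*y + 130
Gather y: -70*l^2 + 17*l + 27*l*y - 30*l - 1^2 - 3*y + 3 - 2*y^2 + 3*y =-70*l^2 + 27*l*y - 13*l - 2*y^2 + 2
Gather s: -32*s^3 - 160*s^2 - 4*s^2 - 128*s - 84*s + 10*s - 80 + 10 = -32*s^3 - 164*s^2 - 202*s - 70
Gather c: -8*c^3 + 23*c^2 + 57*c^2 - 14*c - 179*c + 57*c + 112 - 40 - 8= -8*c^3 + 80*c^2 - 136*c + 64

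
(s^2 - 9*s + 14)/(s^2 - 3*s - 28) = (s - 2)/(s + 4)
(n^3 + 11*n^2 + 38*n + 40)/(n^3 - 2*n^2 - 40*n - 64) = (n + 5)/(n - 8)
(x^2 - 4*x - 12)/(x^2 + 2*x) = (x - 6)/x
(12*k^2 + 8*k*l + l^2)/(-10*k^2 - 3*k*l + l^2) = (-6*k - l)/(5*k - l)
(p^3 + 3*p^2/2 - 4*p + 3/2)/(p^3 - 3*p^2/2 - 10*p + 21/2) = (2*p - 1)/(2*p - 7)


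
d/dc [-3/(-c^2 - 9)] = -6*c/(c^2 + 9)^2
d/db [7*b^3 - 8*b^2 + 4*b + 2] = 21*b^2 - 16*b + 4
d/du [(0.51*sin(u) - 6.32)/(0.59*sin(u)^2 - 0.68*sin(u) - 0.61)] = (-0.3009*sin(u)^2 + 7.4576*sin(u) - 4.6087)*cos(u)/(0.3481*sin(u)^4 - 0.8024*sin(u)^3 - 0.2574*sin(u)^2 + 0.8296*sin(u) + 0.3721)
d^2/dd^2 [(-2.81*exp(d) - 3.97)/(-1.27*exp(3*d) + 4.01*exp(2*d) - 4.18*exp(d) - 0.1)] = (18.128996*exp(6*d) + 14.697456*exp(5*d) - 236.881792*exp(4*d) + 339.96362*exp(3*d) - 197.409888*exp(2*d) + 74.558728*exp(d) - 1.63136)*exp(d)/(2.048383*exp(9*d) - 19.403187*exp(8*d) + 81.490947*exp(7*d) - 191.722247*exp(6*d) + 265.158678*exp(5*d) - 202.183782*exp(4*d) + 63.015652*exp(3*d) + 5.12142*exp(2*d) + 0.1254*exp(d) + 0.001)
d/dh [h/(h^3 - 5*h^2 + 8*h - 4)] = (-2*h^2 + h + 2)/(h^5 - 8*h^4 + 25*h^3 - 38*h^2 + 28*h - 8)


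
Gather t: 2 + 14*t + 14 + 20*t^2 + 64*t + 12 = 20*t^2 + 78*t + 28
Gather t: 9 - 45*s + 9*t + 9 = -45*s + 9*t + 18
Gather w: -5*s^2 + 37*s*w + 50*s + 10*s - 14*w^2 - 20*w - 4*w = -5*s^2 + 60*s - 14*w^2 + w*(37*s - 24)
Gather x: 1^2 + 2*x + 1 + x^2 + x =x^2 + 3*x + 2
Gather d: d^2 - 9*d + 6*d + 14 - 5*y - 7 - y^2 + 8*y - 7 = d^2 - 3*d - y^2 + 3*y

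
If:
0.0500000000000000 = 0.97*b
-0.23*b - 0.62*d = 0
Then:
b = 0.05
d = -0.02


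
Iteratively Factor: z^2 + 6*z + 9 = (z + 3)*(z + 3)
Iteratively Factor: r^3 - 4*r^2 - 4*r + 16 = (r - 4)*(r^2 - 4) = (r - 4)*(r - 2)*(r + 2)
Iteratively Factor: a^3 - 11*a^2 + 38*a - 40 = (a - 4)*(a^2 - 7*a + 10) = (a - 4)*(a - 2)*(a - 5)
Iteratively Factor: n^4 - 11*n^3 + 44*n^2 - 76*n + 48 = (n - 3)*(n^3 - 8*n^2 + 20*n - 16) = (n - 4)*(n - 3)*(n^2 - 4*n + 4) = (n - 4)*(n - 3)*(n - 2)*(n - 2)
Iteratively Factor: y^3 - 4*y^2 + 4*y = (y)*(y^2 - 4*y + 4) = y*(y - 2)*(y - 2)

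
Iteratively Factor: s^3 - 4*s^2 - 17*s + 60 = (s - 3)*(s^2 - s - 20) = (s - 5)*(s - 3)*(s + 4)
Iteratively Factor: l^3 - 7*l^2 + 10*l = (l)*(l^2 - 7*l + 10) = l*(l - 2)*(l - 5)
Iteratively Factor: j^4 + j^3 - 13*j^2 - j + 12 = (j - 1)*(j^3 + 2*j^2 - 11*j - 12) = (j - 1)*(j + 1)*(j^2 + j - 12) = (j - 3)*(j - 1)*(j + 1)*(j + 4)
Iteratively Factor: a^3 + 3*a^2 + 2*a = (a + 2)*(a^2 + a) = (a + 1)*(a + 2)*(a)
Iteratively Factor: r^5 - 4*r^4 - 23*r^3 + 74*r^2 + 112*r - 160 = (r + 2)*(r^4 - 6*r^3 - 11*r^2 + 96*r - 80) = (r - 1)*(r + 2)*(r^3 - 5*r^2 - 16*r + 80) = (r - 4)*(r - 1)*(r + 2)*(r^2 - r - 20) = (r - 4)*(r - 1)*(r + 2)*(r + 4)*(r - 5)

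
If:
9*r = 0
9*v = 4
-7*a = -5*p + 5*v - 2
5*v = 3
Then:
No Solution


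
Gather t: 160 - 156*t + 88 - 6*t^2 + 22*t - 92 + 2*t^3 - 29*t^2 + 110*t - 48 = 2*t^3 - 35*t^2 - 24*t + 108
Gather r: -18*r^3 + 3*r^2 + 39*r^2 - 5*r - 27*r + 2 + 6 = -18*r^3 + 42*r^2 - 32*r + 8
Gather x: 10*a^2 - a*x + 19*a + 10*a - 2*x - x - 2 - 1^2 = 10*a^2 + 29*a + x*(-a - 3) - 3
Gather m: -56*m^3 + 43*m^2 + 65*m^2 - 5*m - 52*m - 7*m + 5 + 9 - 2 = -56*m^3 + 108*m^2 - 64*m + 12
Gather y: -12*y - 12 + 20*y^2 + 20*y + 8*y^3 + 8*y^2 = 8*y^3 + 28*y^2 + 8*y - 12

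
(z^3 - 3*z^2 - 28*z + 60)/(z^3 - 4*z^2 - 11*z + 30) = (z^2 - z - 30)/(z^2 - 2*z - 15)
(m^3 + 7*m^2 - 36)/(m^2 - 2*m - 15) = (m^2 + 4*m - 12)/(m - 5)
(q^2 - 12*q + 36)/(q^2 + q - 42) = (q - 6)/(q + 7)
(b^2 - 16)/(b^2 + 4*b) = (b - 4)/b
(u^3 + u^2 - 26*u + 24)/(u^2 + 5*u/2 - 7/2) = 2*(u^2 + 2*u - 24)/(2*u + 7)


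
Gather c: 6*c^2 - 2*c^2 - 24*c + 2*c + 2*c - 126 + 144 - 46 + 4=4*c^2 - 20*c - 24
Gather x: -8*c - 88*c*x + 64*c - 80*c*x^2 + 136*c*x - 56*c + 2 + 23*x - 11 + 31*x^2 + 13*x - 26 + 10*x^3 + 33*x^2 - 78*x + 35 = 10*x^3 + x^2*(64 - 80*c) + x*(48*c - 42)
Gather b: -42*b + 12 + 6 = 18 - 42*b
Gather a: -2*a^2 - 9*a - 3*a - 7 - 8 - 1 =-2*a^2 - 12*a - 16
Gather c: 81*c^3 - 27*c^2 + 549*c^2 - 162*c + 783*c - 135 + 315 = 81*c^3 + 522*c^2 + 621*c + 180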